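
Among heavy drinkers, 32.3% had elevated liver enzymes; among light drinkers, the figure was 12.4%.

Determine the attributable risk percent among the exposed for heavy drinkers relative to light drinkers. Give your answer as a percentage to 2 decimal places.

AR% = (0.3230 − 0.1240) / 0.3230 = 0.6161 → 61.61%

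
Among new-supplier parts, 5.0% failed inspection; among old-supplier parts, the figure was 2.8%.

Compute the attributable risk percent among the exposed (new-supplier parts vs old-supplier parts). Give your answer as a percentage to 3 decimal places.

AR% = (0.05000 − 0.02800) / 0.05000 = 0.4400 → 44.000%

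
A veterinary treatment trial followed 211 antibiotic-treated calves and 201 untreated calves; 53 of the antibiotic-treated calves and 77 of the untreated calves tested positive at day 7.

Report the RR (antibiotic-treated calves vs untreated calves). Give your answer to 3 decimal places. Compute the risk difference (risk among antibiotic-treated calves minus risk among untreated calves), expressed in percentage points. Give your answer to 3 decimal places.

risk, antibiotic-treated calves = 53/211 = 0.2512
risk, untreated calves = 77/201 = 0.3831
RR = 0.2512 / 0.3831 = 0.656
risk difference = 0.2512 − 0.3831 = -0.1319 → -13.190 percentage points

RR = 0.656; RD = -13.190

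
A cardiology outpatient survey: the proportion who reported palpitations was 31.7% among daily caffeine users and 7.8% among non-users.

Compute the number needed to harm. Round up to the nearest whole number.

5

absolute risk difference = 0.239000
1 / 0.239000 = 4.184 → round up → 5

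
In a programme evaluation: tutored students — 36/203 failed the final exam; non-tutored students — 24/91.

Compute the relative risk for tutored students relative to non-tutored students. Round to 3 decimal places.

risk, tutored students = 36/203 = 0.1773
risk, non-tutored students = 24/91 = 0.2637
RR = 0.1773 / 0.2637 = 0.672

RR = 0.672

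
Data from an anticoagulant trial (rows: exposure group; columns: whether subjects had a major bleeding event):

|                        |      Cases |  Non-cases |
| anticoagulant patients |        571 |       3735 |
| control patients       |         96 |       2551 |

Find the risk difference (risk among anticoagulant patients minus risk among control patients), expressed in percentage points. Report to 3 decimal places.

9.634

risk, anticoagulant patients = 571/4306 = 0.13261
risk, control patients = 96/2647 = 0.03627
risk difference = 0.13261 − 0.03627 = 0.09634 → 9.634 percentage points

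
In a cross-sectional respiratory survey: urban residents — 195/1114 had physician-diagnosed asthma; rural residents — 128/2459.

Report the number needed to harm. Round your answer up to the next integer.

risk, urban residents = 195/1114 = 0.175045
risk, rural residents = 128/2459 = 0.052054
absolute risk difference = 0.122991
1 / 0.122991 = 8.131 → round up → 9

NNH: 9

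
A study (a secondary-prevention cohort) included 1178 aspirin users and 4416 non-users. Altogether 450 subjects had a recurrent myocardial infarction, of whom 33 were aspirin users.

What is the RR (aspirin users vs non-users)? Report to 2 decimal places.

0.30

aspirin users without the outcome: 1178 − 33 = 1145
non-users with the outcome: 450 − 33 = 417
non-users without the outcome: 4416 − 417 = 3999
risk, aspirin users = 33/1178 = 0.02801
risk, non-users = 417/4416 = 0.09443
RR = 0.02801 / 0.09443 = 0.30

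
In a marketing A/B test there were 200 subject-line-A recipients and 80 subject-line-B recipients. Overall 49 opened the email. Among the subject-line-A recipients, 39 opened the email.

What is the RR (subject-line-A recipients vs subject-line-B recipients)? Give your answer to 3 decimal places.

subject-line-A recipients without the outcome: 200 − 39 = 161
subject-line-B recipients with the outcome: 49 − 39 = 10
subject-line-B recipients without the outcome: 80 − 10 = 70
risk, subject-line-A recipients = 39/200 = 0.1950
risk, subject-line-B recipients = 10/80 = 0.1250
RR = 0.1950 / 0.1250 = 1.560

1.560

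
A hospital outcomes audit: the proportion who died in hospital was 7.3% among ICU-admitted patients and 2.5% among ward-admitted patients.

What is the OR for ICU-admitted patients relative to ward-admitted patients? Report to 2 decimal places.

odds, ICU-admitted patients = 0.07300/0.92700 = 0.07875
odds, ward-admitted patients = 0.02500/0.97500 = 0.02564
OR = 0.07875 / 0.02564 = 3.07

3.07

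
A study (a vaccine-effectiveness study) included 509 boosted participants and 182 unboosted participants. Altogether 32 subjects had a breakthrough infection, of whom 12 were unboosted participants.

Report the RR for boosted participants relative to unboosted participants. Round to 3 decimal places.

boosted participants with the outcome: 32 − 12 = 20
boosted participants without the outcome: 509 − 20 = 489
unboosted participants without the outcome: 182 − 12 = 170
risk, boosted participants = 20/509 = 0.03929
risk, unboosted participants = 12/182 = 0.06593
RR = 0.03929 / 0.06593 = 0.596

RR = 0.596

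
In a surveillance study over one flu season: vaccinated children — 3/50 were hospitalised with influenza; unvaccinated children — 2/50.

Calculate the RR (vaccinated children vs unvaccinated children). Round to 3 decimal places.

risk, vaccinated children = 3/50 = 0.06000
risk, unvaccinated children = 2/50 = 0.04000
RR = 0.06000 / 0.04000 = 1.500

RR: 1.500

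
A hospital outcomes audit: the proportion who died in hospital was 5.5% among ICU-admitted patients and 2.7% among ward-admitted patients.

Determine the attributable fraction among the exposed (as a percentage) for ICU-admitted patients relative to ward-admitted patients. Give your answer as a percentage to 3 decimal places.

AR% = (0.05500 − 0.02700) / 0.05500 = 0.5091 → 50.909%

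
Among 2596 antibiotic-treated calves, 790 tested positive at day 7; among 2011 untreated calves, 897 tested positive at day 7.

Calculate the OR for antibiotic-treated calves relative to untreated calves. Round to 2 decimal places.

OR: 0.54

odds, antibiotic-treated calves = 790/1806 = 0.4374
odds, untreated calves = 897/1114 = 0.8052
OR = 0.4374 / 0.8052 = 0.54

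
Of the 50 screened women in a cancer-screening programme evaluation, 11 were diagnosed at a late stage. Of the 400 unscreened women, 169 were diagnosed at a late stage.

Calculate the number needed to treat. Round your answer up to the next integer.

risk, screened women = 11/50 = 0.220000
risk, unscreened women = 169/400 = 0.422500
absolute risk difference = 0.202500
1 / 0.202500 = 4.938 → round up → 5

NNT: 5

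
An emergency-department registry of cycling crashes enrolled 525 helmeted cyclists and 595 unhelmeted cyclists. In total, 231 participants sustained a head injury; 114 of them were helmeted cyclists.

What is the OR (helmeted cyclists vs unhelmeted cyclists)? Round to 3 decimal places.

helmeted cyclists without the outcome: 525 − 114 = 411
unhelmeted cyclists with the outcome: 231 − 114 = 117
unhelmeted cyclists without the outcome: 595 − 117 = 478
OR = (114 × 478) / (411 × 117) = 54492/48087 ≈ 1.133

1.133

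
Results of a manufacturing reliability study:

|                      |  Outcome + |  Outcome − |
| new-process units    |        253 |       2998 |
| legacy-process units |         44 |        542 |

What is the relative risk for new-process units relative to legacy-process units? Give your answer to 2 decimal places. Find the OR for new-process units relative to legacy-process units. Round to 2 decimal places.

RR = 1.04; OR = 1.04

risk, new-process units = 253/3251 = 0.0778
risk, legacy-process units = 44/586 = 0.0751
RR = 0.0778 / 0.0751 = 1.04
odds, new-process units = 253/2998 = 0.0844
odds, legacy-process units = 44/542 = 0.0812
OR = 0.0844 / 0.0812 = 1.04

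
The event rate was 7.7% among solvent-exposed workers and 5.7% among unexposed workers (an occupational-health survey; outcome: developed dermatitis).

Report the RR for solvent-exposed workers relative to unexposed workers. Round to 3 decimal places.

RR = 0.0770 / 0.0570 = 1.351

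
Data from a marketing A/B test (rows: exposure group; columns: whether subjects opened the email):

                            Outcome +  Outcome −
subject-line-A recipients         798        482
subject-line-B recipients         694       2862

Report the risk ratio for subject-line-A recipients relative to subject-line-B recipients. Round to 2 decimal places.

risk, subject-line-A recipients = 798/1280 = 0.6234
risk, subject-line-B recipients = 694/3556 = 0.1952
RR = 0.6234 / 0.1952 = 3.19

3.19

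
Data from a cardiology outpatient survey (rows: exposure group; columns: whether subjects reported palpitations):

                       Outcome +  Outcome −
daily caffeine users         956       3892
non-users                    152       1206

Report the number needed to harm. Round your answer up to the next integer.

NNH: 12

risk, daily caffeine users = 956/4848 = 0.197195
risk, non-users = 152/1358 = 0.111929
absolute risk difference = 0.085265
1 / 0.085265 = 11.728 → round up → 12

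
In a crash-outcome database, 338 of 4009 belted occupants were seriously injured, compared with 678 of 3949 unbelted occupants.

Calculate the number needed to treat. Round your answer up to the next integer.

NNT ≈ 12

risk, belted occupants = 338/4009 = 0.084310
risk, unbelted occupants = 678/3949 = 0.171689
absolute risk difference = 0.087379
1 / 0.087379 = 11.444 → round up → 12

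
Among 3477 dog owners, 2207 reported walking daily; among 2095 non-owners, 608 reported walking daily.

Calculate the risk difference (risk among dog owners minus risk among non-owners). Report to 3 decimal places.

risk, dog owners = 2207/3477 = 0.6347
risk, non-owners = 608/2095 = 0.2902
risk difference = 0.6347 − 0.2902 = 0.345

RD ≈ 0.345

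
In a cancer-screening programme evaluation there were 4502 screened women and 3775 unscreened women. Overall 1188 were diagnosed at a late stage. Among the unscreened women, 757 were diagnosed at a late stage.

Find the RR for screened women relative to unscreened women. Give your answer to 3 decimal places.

screened women with the outcome: 1188 − 757 = 431
screened women without the outcome: 4502 − 431 = 4071
unscreened women without the outcome: 3775 − 757 = 3018
risk, screened women = 431/4502 = 0.0957
risk, unscreened women = 757/3775 = 0.2005
RR = 0.0957 / 0.2005 = 0.477

RR ≈ 0.477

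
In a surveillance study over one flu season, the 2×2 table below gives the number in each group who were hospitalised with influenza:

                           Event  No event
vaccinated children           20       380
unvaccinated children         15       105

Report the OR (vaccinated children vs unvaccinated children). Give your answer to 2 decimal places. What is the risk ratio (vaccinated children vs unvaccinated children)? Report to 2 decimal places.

OR = 0.37; RR = 0.40

OR = (20 × 105) / (380 × 15) = 2100/5700 ≈ 0.37
risk, vaccinated children = 20/400 = 0.0500
risk, unvaccinated children = 15/120 = 0.1250
RR = 0.0500 / 0.1250 = 0.40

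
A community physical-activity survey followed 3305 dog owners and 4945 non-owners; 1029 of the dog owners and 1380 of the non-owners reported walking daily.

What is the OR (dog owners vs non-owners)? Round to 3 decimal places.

OR = (1029 × 3565) / (2276 × 1380) = 3668385/3140880 ≈ 1.168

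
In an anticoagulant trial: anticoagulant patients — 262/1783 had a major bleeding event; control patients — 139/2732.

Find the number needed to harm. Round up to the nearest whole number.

risk, anticoagulant patients = 262/1783 = 0.146943
risk, control patients = 139/2732 = 0.050878
absolute risk difference = 0.096065
1 / 0.096065 = 10.410 → round up → 11

11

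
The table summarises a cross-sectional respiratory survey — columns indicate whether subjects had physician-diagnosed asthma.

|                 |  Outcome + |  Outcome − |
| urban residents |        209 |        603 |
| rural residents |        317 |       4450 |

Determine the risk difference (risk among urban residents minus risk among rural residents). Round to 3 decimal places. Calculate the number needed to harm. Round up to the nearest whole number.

RD = 0.191; NNH = 6

risk, urban residents = 209/812 = 0.2574
risk, rural residents = 317/4767 = 0.0665
risk difference = 0.2574 − 0.0665 = 0.191
absolute risk difference = 0.190890
1 / 0.190890 = 5.239 → round up → 6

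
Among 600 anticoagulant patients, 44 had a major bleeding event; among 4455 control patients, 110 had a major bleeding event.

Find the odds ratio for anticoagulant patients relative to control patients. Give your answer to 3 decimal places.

odds, anticoagulant patients = 44/556 = 0.07914
odds, control patients = 110/4345 = 0.02532
OR = 0.07914 / 0.02532 = 3.126

OR: 3.126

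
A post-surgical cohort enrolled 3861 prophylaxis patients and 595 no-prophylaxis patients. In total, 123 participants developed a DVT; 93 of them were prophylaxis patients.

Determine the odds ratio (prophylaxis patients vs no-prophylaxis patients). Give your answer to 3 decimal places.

prophylaxis patients without the outcome: 3861 − 93 = 3768
no-prophylaxis patients with the outcome: 123 − 93 = 30
no-prophylaxis patients without the outcome: 595 − 30 = 565
OR = (93 × 565) / (3768 × 30) = 52545/113040 ≈ 0.465

0.465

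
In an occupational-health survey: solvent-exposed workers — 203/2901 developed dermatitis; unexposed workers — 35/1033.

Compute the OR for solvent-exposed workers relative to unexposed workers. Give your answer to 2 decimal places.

OR = 2.15

odds, solvent-exposed workers = 203/2698 = 0.07524
odds, unexposed workers = 35/998 = 0.03507
OR = 0.07524 / 0.03507 = 2.15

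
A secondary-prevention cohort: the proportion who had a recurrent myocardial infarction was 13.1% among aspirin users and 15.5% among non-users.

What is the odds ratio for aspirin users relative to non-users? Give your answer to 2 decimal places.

odds, aspirin users = 0.1310/0.8690 = 0.1507
odds, non-users = 0.1550/0.8450 = 0.1834
OR = 0.1507 / 0.1834 = 0.82

0.82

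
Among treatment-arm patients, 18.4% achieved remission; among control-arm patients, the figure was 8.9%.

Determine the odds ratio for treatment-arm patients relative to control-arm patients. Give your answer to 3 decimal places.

odds, treatment-arm patients = 0.1840/0.8160 = 0.2255
odds, control-arm patients = 0.0890/0.9110 = 0.0977
OR = 0.2255 / 0.0977 = 2.308

OR = 2.308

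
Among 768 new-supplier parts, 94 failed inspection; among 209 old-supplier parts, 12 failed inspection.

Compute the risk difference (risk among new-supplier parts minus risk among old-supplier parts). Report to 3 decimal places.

risk, new-supplier parts = 94/768 = 0.1224
risk, old-supplier parts = 12/209 = 0.0574
risk difference = 0.1224 − 0.0574 = 0.065

0.065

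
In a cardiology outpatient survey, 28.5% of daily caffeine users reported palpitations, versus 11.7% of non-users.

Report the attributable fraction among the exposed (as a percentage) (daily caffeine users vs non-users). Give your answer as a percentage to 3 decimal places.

AR% = (0.2850 − 0.1170) / 0.2850 = 0.5895 → 58.947%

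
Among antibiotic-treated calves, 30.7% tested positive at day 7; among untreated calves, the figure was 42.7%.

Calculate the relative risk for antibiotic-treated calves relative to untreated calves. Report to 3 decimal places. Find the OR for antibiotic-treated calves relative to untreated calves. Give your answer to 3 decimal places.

RR = 0.719; OR = 0.594

RR = 0.3070 / 0.4270 = 0.719
odds, antibiotic-treated calves = 0.3070/0.6930 = 0.4430
odds, untreated calves = 0.4270/0.5730 = 0.7452
OR = 0.4430 / 0.7452 = 0.594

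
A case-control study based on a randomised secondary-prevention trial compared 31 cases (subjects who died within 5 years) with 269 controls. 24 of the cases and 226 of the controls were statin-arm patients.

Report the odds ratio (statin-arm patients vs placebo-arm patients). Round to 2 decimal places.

OR = (24 × 43) / (226 × 7) = 1032/1582 ≈ 0.65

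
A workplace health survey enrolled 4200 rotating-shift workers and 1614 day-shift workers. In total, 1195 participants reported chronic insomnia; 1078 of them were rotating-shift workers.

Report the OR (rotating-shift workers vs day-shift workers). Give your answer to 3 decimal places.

OR ≈ 4.418

rotating-shift workers without the outcome: 4200 − 1078 = 3122
day-shift workers with the outcome: 1195 − 1078 = 117
day-shift workers without the outcome: 1614 − 117 = 1497
OR = (1078 × 1497) / (3122 × 117) = 1613766/365274 ≈ 4.418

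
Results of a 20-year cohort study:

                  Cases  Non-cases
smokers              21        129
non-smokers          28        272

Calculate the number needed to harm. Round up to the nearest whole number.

22

risk, smokers = 21/150 = 0.140000
risk, non-smokers = 28/300 = 0.093333
absolute risk difference = 0.046667
1 / 0.046667 = 21.428 → round up → 22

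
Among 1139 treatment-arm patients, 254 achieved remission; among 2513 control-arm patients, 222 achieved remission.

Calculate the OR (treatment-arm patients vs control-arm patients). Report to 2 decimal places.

odds, treatment-arm patients = 254/885 = 0.2870
odds, control-arm patients = 222/2291 = 0.0969
OR = 0.2870 / 0.0969 = 2.96

2.96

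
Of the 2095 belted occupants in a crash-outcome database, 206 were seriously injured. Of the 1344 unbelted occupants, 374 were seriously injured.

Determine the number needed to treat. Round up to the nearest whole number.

6

risk, belted occupants = 206/2095 = 0.098329
risk, unbelted occupants = 374/1344 = 0.278274
absolute risk difference = 0.179944
1 / 0.179944 = 5.557 → round up → 6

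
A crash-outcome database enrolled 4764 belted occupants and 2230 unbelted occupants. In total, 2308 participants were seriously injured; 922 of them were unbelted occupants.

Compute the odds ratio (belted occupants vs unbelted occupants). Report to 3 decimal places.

0.582

belted occupants with the outcome: 2308 − 922 = 1386
belted occupants without the outcome: 4764 − 1386 = 3378
unbelted occupants without the outcome: 2230 − 922 = 1308
OR = (1386 × 1308) / (3378 × 922) = 1812888/3114516 ≈ 0.582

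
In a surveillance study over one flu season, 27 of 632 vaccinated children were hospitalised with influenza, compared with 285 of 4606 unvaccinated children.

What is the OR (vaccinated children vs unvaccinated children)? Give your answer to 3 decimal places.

OR = (27 × 4321) / (605 × 285) = 116667/172425 ≈ 0.677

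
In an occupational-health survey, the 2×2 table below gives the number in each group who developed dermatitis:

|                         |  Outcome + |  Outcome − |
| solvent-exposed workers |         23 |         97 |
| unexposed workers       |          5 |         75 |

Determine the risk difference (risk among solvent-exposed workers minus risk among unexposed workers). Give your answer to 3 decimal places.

0.129

risk, solvent-exposed workers = 23/120 = 0.1917
risk, unexposed workers = 5/80 = 0.0625
risk difference = 0.1917 − 0.0625 = 0.129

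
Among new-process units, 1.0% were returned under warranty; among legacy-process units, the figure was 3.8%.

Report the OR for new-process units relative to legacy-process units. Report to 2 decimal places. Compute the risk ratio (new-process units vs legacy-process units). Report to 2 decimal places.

odds, new-process units = 0.01000/0.99000 = 0.01010
odds, legacy-process units = 0.03800/0.96200 = 0.03950
OR = 0.01010 / 0.03950 = 0.26
RR = 0.01000 / 0.03800 = 0.26

OR = 0.26; RR = 0.26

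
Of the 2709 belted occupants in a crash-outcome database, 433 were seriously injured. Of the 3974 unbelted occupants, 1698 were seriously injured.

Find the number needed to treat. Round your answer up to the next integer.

risk, belted occupants = 433/2709 = 0.159838
risk, unbelted occupants = 1698/3974 = 0.427277
absolute risk difference = 0.267440
1 / 0.267440 = 3.739 → round up → 4

NNT: 4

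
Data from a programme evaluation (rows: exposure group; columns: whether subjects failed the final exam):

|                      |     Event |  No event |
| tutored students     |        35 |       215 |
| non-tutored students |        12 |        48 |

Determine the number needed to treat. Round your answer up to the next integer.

17

risk, tutored students = 35/250 = 0.140000
risk, non-tutored students = 12/60 = 0.200000
absolute risk difference = 0.060000
1 / 0.060000 = 16.667 → round up → 17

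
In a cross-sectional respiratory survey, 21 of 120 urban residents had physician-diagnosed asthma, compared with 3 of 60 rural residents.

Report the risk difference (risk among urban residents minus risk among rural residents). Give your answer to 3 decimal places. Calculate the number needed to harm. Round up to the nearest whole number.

RD = 0.125; NNH = 8

risk, urban residents = 21/120 = 0.1750
risk, rural residents = 3/60 = 0.0500
risk difference = 0.1750 − 0.0500 = 0.125
absolute risk difference = 0.125000
1 / 0.125000 = 8.000 → round up → 8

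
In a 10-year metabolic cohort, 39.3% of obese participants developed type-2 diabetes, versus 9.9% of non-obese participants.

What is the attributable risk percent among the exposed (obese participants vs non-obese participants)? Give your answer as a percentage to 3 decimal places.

AR% = (0.3930 − 0.0990) / 0.3930 = 0.7481 → 74.809%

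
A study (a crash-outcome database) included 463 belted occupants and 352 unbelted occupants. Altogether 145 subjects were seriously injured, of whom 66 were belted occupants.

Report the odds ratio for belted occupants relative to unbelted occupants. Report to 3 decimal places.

OR ≈ 0.574

belted occupants without the outcome: 463 − 66 = 397
unbelted occupants with the outcome: 145 − 66 = 79
unbelted occupants without the outcome: 352 − 79 = 273
odds, belted occupants = 66/397 = 0.1662
odds, unbelted occupants = 79/273 = 0.2894
OR = 0.1662 / 0.2894 = 0.574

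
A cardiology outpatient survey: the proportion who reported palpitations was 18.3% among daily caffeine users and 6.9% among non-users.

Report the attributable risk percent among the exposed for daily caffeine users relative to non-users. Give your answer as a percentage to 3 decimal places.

AR% = (0.1830 − 0.0690) / 0.1830 = 0.6230 → 62.295%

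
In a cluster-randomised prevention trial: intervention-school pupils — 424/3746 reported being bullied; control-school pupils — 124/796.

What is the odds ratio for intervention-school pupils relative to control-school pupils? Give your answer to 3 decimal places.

OR = (424 × 672) / (3322 × 124) = 284928/411928 ≈ 0.692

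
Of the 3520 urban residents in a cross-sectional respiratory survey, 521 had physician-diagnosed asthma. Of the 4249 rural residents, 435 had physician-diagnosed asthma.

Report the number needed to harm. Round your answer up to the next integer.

NNH = 22

risk, urban residents = 521/3520 = 0.148011
risk, rural residents = 435/4249 = 0.102377
absolute risk difference = 0.045634
1 / 0.045634 = 21.913 → round up → 22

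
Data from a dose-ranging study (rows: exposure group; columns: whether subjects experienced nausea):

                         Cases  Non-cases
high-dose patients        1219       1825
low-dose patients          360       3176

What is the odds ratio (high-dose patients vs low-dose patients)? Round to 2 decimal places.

OR = (1219 × 3176) / (1825 × 360) = 3871544/657000 ≈ 5.89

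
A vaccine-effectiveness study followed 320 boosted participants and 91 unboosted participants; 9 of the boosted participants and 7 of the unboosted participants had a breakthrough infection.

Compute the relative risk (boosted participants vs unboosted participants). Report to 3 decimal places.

RR: 0.366

risk, boosted participants = 9/320 = 0.02813
risk, unboosted participants = 7/91 = 0.07692
RR = 0.02813 / 0.07692 = 0.366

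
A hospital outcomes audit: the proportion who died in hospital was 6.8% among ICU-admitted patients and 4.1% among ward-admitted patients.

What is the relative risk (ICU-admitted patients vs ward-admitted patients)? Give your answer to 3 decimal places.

RR = 0.06800 / 0.04100 = 1.659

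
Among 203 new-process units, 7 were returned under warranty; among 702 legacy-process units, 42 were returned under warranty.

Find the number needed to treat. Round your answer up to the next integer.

risk, new-process units = 7/203 = 0.034483
risk, legacy-process units = 42/702 = 0.059829
absolute risk difference = 0.025346
1 / 0.025346 = 39.454 → round up → 40

NNT ≈ 40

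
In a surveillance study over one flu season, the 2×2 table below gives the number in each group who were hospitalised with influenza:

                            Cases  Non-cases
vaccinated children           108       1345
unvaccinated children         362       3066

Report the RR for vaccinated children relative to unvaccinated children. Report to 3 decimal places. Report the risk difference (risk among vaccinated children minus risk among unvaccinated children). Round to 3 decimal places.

RR = 0.704; RD = -0.031

risk, vaccinated children = 108/1453 = 0.0743
risk, unvaccinated children = 362/3428 = 0.1056
RR = 0.0743 / 0.1056 = 0.704
risk difference = 0.0743 − 0.1056 = -0.031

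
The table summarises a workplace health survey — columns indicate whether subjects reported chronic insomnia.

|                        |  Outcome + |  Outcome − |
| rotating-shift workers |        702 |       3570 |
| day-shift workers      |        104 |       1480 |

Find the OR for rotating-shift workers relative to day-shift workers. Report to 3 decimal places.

OR = (702 × 1480) / (3570 × 104) = 1038960/371280 ≈ 2.798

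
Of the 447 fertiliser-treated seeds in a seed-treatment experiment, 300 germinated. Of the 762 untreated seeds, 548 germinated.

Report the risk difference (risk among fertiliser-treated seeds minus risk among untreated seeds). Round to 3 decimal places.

-0.048

risk, fertiliser-treated seeds = 300/447 = 0.6711
risk, untreated seeds = 548/762 = 0.7192
risk difference = 0.6711 − 0.7192 = -0.048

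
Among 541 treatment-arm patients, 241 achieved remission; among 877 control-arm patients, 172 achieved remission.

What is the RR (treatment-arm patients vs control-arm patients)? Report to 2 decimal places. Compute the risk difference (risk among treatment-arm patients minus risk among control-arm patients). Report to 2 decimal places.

risk, treatment-arm patients = 241/541 = 0.4455
risk, control-arm patients = 172/877 = 0.1961
RR = 0.4455 / 0.1961 = 2.27
risk difference = 0.4455 − 0.1961 = 0.25

RR = 2.27; RD = 0.25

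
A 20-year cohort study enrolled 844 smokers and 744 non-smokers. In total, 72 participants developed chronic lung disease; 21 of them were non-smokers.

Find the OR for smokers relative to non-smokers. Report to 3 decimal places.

smokers with the outcome: 72 − 21 = 51
smokers without the outcome: 844 − 51 = 793
non-smokers without the outcome: 744 − 21 = 723
OR = (51 × 723) / (793 × 21) = 36873/16653 ≈ 2.214

2.214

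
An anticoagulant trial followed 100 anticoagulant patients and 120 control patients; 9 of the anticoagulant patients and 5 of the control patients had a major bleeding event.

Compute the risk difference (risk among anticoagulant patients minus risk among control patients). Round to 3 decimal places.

risk, anticoagulant patients = 9/100 = 0.09000
risk, control patients = 5/120 = 0.04167
risk difference = 0.09000 − 0.04167 = 0.048

RD = 0.048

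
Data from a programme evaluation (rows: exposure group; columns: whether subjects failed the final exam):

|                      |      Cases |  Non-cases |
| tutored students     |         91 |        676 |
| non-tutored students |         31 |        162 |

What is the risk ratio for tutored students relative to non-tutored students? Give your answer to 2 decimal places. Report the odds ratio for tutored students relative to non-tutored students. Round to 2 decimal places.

risk, tutored students = 91/767 = 0.1186
risk, non-tutored students = 31/193 = 0.1606
RR = 0.1186 / 0.1606 = 0.74
OR = (91 × 162) / (676 × 31) = 14742/20956 ≈ 0.70

RR = 0.74; OR = 0.70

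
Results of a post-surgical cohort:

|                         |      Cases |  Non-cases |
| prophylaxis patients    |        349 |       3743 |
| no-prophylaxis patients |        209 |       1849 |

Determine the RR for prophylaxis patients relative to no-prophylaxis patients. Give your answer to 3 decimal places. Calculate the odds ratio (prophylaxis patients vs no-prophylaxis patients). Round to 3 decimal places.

RR = 0.840; OR = 0.825

risk, prophylaxis patients = 349/4092 = 0.0853
risk, no-prophylaxis patients = 209/2058 = 0.1016
RR = 0.0853 / 0.1016 = 0.840
OR = (349 × 1849) / (3743 × 209) = 645301/782287 ≈ 0.825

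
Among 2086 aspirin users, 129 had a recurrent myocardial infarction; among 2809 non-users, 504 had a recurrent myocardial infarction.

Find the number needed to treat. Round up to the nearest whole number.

risk, aspirin users = 129/2086 = 0.061841
risk, non-users = 504/2809 = 0.179423
absolute risk difference = 0.117582
1 / 0.117582 = 8.505 → round up → 9

9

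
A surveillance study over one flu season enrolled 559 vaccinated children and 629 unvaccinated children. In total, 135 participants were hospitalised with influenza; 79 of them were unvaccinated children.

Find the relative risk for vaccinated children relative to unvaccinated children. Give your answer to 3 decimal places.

vaccinated children with the outcome: 135 − 79 = 56
vaccinated children without the outcome: 559 − 56 = 503
unvaccinated children without the outcome: 629 − 79 = 550
risk, vaccinated children = 56/559 = 0.1002
risk, unvaccinated children = 79/629 = 0.1256
RR = 0.1002 / 0.1256 = 0.798

0.798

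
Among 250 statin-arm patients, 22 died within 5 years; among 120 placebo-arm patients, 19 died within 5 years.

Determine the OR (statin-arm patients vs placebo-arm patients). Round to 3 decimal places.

OR = (22 × 101) / (228 × 19) = 2222/4332 ≈ 0.513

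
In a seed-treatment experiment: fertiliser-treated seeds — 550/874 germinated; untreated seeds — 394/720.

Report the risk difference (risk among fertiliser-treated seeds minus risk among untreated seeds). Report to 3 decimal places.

0.082

risk, fertiliser-treated seeds = 550/874 = 0.6293
risk, untreated seeds = 394/720 = 0.5472
risk difference = 0.6293 − 0.5472 = 0.082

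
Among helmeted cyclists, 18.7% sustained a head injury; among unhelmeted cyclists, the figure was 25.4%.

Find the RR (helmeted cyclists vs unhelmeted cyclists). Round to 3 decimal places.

RR = 0.1870 / 0.2540 = 0.736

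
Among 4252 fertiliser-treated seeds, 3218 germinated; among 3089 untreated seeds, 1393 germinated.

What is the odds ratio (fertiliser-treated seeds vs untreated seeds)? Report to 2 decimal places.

OR = (3218 × 1696) / (1034 × 1393) = 5457728/1440362 ≈ 3.79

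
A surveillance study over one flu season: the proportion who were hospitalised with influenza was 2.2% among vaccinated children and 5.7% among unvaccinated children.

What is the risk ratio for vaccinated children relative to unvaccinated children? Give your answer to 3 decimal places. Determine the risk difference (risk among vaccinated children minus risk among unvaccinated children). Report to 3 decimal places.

RR = 0.386; RD = -0.035

RR = 0.02200 / 0.05700 = 0.386
risk difference = 0.02200 − 0.05700 = -0.035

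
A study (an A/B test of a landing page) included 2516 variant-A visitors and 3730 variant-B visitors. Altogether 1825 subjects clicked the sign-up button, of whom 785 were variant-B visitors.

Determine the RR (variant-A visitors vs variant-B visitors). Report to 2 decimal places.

variant-A visitors with the outcome: 1825 − 785 = 1040
variant-A visitors without the outcome: 2516 − 1040 = 1476
variant-B visitors without the outcome: 3730 − 785 = 2945
risk, variant-A visitors = 1040/2516 = 0.4134
risk, variant-B visitors = 785/3730 = 0.2105
RR = 0.4134 / 0.2105 = 1.96

RR = 1.96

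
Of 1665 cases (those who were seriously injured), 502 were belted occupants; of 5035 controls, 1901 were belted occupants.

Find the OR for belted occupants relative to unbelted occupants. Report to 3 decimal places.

odds, belted occupants = 502/1901 = 0.2641
odds, unbelted occupants = 1163/3134 = 0.3711
OR = 0.2641 / 0.3711 = 0.712

OR: 0.712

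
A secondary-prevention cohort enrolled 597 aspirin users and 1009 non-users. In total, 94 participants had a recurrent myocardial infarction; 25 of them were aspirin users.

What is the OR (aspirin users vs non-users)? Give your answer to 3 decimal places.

OR: 0.595

aspirin users without the outcome: 597 − 25 = 572
non-users with the outcome: 94 − 25 = 69
non-users without the outcome: 1009 − 69 = 940
OR = (25 × 940) / (572 × 69) = 23500/39468 ≈ 0.595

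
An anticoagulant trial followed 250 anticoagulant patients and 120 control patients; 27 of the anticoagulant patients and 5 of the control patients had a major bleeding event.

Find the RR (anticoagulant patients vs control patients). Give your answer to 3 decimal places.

RR = 2.592

risk, anticoagulant patients = 27/250 = 0.10800
risk, control patients = 5/120 = 0.04167
RR = 0.10800 / 0.04167 = 2.592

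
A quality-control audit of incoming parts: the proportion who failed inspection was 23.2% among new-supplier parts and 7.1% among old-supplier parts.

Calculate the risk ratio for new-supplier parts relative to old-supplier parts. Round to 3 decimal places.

RR = 0.2320 / 0.0710 = 3.268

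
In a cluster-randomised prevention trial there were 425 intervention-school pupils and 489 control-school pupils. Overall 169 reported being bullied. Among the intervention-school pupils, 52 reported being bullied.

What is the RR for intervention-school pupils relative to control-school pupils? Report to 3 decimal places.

RR = 0.511

intervention-school pupils without the outcome: 425 − 52 = 373
control-school pupils with the outcome: 169 − 52 = 117
control-school pupils without the outcome: 489 − 117 = 372
risk, intervention-school pupils = 52/425 = 0.1224
risk, control-school pupils = 117/489 = 0.2393
RR = 0.1224 / 0.2393 = 0.511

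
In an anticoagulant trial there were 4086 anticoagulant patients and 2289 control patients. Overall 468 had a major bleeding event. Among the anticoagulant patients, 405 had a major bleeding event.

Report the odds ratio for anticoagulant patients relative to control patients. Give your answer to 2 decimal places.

anticoagulant patients without the outcome: 4086 − 405 = 3681
control patients with the outcome: 468 − 405 = 63
control patients without the outcome: 2289 − 63 = 2226
OR = (405 × 2226) / (3681 × 63) = 901530/231903 ≈ 3.89

3.89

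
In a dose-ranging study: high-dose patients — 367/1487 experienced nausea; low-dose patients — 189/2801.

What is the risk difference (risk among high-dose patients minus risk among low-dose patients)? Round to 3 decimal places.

RD = 0.179

risk, high-dose patients = 367/1487 = 0.2468
risk, low-dose patients = 189/2801 = 0.0675
risk difference = 0.2468 − 0.0675 = 0.179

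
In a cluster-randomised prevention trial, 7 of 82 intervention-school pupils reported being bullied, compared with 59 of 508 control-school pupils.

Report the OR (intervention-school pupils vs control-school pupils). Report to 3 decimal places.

OR = (7 × 449) / (75 × 59) = 3143/4425 ≈ 0.710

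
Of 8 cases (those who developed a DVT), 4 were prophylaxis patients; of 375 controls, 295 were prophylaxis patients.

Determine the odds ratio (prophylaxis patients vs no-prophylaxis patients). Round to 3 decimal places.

odds, prophylaxis patients = 4/295 = 0.01356
odds, no-prophylaxis patients = 4/80 = 0.05000
OR = 0.01356 / 0.05000 = 0.271

0.271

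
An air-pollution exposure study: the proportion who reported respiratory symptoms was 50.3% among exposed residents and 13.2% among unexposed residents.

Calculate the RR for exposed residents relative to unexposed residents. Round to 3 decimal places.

RR = 0.5030 / 0.1320 = 3.811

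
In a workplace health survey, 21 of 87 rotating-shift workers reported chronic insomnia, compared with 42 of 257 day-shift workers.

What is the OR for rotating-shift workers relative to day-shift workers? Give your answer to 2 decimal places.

OR = (21 × 215) / (66 × 42) = 4515/2772 ≈ 1.63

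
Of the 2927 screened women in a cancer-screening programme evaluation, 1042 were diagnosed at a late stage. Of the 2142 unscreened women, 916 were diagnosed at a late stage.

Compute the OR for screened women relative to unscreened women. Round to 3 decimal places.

OR = (1042 × 1226) / (1885 × 916) = 1277492/1726660 ≈ 0.740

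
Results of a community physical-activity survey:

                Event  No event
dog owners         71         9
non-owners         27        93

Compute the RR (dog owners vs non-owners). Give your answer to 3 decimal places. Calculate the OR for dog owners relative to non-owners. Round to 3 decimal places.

risk, dog owners = 71/80 = 0.8875
risk, non-owners = 27/120 = 0.2250
RR = 0.8875 / 0.2250 = 3.944
OR = (71 × 93) / (9 × 27) = 6603/243 ≈ 27.173

RR = 3.944; OR = 27.173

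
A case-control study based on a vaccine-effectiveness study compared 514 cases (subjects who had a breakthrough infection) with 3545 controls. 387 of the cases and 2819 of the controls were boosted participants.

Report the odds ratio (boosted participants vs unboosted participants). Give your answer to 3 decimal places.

OR = (387 × 726) / (2819 × 127) = 280962/358013 ≈ 0.785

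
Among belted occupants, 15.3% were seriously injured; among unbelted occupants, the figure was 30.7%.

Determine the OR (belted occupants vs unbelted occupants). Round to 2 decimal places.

odds, belted occupants = 0.1530/0.8470 = 0.1806
odds, unbelted occupants = 0.3070/0.6930 = 0.4430
OR = 0.1806 / 0.4430 = 0.41

OR: 0.41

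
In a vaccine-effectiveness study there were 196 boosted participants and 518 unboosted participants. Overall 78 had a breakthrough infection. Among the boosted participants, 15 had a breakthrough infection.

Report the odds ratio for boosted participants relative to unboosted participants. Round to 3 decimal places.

boosted participants without the outcome: 196 − 15 = 181
unboosted participants with the outcome: 78 − 15 = 63
unboosted participants without the outcome: 518 − 63 = 455
odds, boosted participants = 15/181 = 0.0829
odds, unboosted participants = 63/455 = 0.1385
OR = 0.0829 / 0.1385 = 0.599

OR ≈ 0.599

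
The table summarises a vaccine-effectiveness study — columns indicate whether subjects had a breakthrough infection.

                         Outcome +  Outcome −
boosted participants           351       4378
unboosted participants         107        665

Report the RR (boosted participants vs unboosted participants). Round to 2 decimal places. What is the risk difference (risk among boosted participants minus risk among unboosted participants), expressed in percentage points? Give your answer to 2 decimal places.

RR = 0.54; RD = -6.44

risk, boosted participants = 351/4729 = 0.0742
risk, unboosted participants = 107/772 = 0.1386
RR = 0.0742 / 0.1386 = 0.54
risk difference = 0.0742 − 0.1386 = -0.0644 → -6.44 percentage points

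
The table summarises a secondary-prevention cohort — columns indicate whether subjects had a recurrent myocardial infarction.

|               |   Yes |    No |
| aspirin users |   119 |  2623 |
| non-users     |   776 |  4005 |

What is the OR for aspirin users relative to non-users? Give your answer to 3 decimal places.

OR = (119 × 4005) / (2623 × 776) = 476595/2035448 ≈ 0.234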